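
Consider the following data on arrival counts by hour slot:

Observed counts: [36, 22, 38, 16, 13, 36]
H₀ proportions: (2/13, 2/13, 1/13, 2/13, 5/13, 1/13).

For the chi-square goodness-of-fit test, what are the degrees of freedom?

degrees of freedom = 5

df = k − 1 = 6 − 1 = 5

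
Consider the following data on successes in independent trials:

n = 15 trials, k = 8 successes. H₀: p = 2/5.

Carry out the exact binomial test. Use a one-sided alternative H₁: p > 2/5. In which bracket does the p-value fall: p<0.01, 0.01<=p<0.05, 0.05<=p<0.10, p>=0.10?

p-value bracket: p>=0.10

Exact binomial: n=15, k=8, p₀=2/5=0.4000
P(X≥8) from Σ C(n,i)·p₀^i·(1−p₀)^(n−i)
p-value (one-sided, H₁ greater) = 0.21310
→ bracket: p>=0.10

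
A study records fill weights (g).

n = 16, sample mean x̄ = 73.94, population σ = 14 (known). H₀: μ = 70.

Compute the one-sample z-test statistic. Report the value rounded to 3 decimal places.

test statistic = 1.126

SE = σ/√n = 14/√16 = 3.5000
z = (x̄−μ₀)/SE = (73.94−70)/3.5000 = 1.1257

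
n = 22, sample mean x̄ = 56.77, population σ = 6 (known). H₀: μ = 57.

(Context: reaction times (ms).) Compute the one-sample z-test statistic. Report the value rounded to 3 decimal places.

test statistic = -0.180

SE = σ/√n = 6/√22 = 1.2792
z = (x̄−μ₀)/SE = (56.77−57)/1.2792 = -0.1798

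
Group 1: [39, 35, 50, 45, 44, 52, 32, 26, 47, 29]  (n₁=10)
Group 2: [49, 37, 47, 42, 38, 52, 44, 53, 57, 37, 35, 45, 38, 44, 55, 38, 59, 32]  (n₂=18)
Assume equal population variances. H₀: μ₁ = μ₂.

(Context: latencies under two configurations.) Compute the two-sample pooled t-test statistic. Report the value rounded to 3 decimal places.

x̄₁=39.900, s₁=9.073, n₁=10
x̄₂=44.556, s₂=8.133, n₂=18
s_p² = [9·9.073² + 17·8.133²]/26 = 71.7440
SE = √(s_p²·(1/10+1/18)) = 3.3407
t = (39.900−44.556)/3.3407 = -1.3936
df = 26

test statistic = -1.394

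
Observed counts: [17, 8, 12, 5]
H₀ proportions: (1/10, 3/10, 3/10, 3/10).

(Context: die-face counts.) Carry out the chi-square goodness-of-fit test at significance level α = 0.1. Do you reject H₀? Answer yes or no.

reject H₀: yes

n = 42; E_i = n·p_i = [4.20, 12.60, 12.60, 12.60]
χ² = (17−4.20)²/4.20 + (8−12.60)²/12.60 + (12−12.60)²/12.60 + (5−12.60)²/12.60 = 45.3016
df = 3
p-value (upper-tail) = 0.00000
At α=0.1: p < α → reject H₀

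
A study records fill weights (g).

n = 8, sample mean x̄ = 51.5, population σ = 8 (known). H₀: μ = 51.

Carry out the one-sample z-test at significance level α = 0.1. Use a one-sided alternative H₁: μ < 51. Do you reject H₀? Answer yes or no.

SE = σ/√n = 8/√8 = 2.8284
z = (x̄−μ₀)/SE = (51.5−51)/2.8284 = 0.1768
p-value (one-sided, H₁ less) = 0.57016
At α=0.1: p ≥ α → fail to reject H₀

reject H₀: no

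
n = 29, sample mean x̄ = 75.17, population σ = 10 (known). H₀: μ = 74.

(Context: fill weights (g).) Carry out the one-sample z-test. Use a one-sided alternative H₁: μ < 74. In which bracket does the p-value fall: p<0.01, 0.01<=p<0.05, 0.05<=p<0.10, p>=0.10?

p-value bracket: p>=0.10

SE = σ/√n = 10/√29 = 1.8570
z = (x̄−μ₀)/SE = (75.17−74)/1.8570 = 0.6301
p-value (one-sided, H₁ less) = 0.73567
→ bracket: p>=0.10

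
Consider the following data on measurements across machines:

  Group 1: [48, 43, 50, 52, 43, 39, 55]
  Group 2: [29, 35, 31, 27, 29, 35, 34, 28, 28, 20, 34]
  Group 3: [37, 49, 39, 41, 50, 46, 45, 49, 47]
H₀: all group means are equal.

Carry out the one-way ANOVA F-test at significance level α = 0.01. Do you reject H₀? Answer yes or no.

reject H₀: yes

Group means [47.14, 30.00, 44.78], grand mean 39.370
SSB = Σnᵢ(x̄ᵢ−x̄)² = 1651.884; SSW = ΣΣ(x−x̄ᵢ)² = 574.413
MSB = 1651.884/2 = 825.9418; MSW = 574.413/24 = 23.9339
F = MSB/MSW = 34.5093
df = (2, 24)
p-value (upper-tail) = 0.00000
At α=0.01: p < α → reject H₀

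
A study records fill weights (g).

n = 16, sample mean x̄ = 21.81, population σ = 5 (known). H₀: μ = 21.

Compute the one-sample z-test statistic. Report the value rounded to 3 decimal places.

test statistic = 0.648

SE = σ/√n = 5/√16 = 1.2500
z = (x̄−μ₀)/SE = (21.81−21)/1.2500 = 0.6480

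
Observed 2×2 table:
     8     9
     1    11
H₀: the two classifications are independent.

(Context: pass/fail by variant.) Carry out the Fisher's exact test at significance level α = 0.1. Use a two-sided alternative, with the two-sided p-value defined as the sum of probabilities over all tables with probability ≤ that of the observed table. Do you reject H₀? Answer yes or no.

Margins: r₁=17, r₂=12, c₁=9, c₂=20, n=29
p_obs = C(17,8)·C(12,1)/C(29,9); sum pmf over tables with pmf ≤ p_obs
p-value (two-sided) = 0.04317
At α=0.1: p < α → reject H₀

reject H₀: yes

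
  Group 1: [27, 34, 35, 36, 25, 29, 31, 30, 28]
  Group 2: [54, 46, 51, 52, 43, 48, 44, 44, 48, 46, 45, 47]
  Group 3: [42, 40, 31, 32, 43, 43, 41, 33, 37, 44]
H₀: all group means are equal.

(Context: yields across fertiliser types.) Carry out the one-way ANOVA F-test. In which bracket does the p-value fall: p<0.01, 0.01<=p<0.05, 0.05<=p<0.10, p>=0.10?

p-value bracket: p<0.01

Group means [30.56, 47.33, 38.60], grand mean 39.645
SSB = Σnᵢ(x̄ᵢ−x̄)² = 1463.808; SSW = ΣΣ(x−x̄ᵢ)² = 467.289
MSB = 1463.808/2 = 731.9039; MSW = 467.289/28 = 16.6889
F = MSB/MSW = 43.8558
df = (2, 28)
p-value (upper-tail) = 0.00000
→ bracket: p<0.01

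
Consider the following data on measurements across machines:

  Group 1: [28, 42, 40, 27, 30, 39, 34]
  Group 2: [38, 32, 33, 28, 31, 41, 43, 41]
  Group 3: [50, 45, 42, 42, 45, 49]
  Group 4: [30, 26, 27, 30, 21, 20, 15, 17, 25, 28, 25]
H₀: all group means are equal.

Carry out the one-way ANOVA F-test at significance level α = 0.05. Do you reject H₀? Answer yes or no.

reject H₀: yes

Group means [34.29, 35.88, 45.50, 24.00], grand mean 33.250
SSB = Σnᵢ(x̄ᵢ−x̄)² = 1904.196; SSW = ΣΣ(x−x̄ᵢ)² = 757.804
MSB = 1904.196/3 = 634.7321; MSW = 757.804/28 = 27.0644
F = MSB/MSW = 23.4526
df = (3, 28)
p-value (upper-tail) = 0.00000
At α=0.05: p < α → reject H₀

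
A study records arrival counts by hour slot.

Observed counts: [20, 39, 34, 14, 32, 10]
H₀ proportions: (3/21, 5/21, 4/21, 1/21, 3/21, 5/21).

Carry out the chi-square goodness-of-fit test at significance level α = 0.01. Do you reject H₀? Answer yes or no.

reject H₀: yes

n = 149; E_i = n·p_i = [21.29, 35.48, 28.38, 7.10, 21.29, 35.48]
χ² = (20−21.29)²/21.29 + (39−35.48)²/35.48 + (34−28.38)²/28.38 + (14−7.10)²/7.10 + (32−21.29)²/21.29 + (10−35.48)²/35.48 = 31.9477
df = 5
p-value (upper-tail) = 0.00001
At α=0.01: p < α → reject H₀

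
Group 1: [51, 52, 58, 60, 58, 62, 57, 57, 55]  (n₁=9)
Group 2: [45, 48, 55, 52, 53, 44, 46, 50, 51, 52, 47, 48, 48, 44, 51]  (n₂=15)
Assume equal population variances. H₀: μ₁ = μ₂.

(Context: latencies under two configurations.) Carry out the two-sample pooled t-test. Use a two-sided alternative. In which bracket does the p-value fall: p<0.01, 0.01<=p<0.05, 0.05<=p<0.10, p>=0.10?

p-value bracket: p<0.01

x̄₁=56.667, s₁=3.536, n₁=9
x̄₂=48.933, s₂=3.390, n₂=15
s_p² = [8·3.536² + 14·3.390²]/22 = 11.8606
SE = √(s_p²·(1/9+1/15)) = 1.4521
t = (56.667−48.933)/1.4521 = 5.3257
df = 22
p-value (two-sided) = 0.00002
→ bracket: p<0.01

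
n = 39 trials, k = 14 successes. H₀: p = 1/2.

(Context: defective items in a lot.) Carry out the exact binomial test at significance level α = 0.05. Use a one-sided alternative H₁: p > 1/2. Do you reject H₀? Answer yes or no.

Exact binomial: n=39, k=14, p₀=1/2=0.5000
P(X≥14) from Σ C(n,i)·p₀^i·(1−p₀)^(n−i)
p-value (one-sided, H₁ greater) = 0.97337
At α=0.05: p ≥ α → fail to reject H₀

reject H₀: no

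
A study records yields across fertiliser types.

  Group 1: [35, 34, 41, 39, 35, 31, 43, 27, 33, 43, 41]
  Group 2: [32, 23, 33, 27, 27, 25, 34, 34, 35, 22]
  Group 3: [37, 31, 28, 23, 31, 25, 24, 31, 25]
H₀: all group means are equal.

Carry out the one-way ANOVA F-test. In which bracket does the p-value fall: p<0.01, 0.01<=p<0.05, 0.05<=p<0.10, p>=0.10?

Group means [36.55, 29.20, 28.33], grand mean 31.633
SSB = Σnᵢ(x̄ᵢ−x̄)² = 422.639; SSW = ΣΣ(x−x̄ᵢ)² = 660.327
MSB = 422.639/2 = 211.3197; MSW = 660.327/27 = 24.4566
F = MSB/MSW = 8.6406
df = (2, 27)
p-value (upper-tail) = 0.00126
→ bracket: p<0.01

p-value bracket: p<0.01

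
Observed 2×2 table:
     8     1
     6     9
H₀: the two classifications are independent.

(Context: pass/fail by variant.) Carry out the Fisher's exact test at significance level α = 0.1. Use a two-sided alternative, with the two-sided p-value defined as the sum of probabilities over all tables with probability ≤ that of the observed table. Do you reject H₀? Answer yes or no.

Margins: r₁=9, r₂=15, c₁=14, c₂=10, n=24
p_obs = C(9,8)·C(15,6)/C(24,14); sum pmf over tables with pmf ≤ p_obs
p-value (two-sided) = 0.03334
At α=0.1: p < α → reject H₀

reject H₀: yes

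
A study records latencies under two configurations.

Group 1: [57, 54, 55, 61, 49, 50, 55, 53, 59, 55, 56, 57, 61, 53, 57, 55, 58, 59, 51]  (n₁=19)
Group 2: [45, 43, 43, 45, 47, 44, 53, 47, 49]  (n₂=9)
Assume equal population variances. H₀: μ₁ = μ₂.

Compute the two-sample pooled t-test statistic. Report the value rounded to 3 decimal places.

x̄₁=55.526, s₁=3.389, n₁=19
x̄₂=46.222, s₂=3.232, n₂=9
s_p² = [18·3.389² + 8·3.232²]/26 = 11.1651
SE = √(s_p²·(1/19+1/9)) = 1.3521
t = (55.526−46.222)/1.3521 = 6.8812
df = 26

test statistic = 6.881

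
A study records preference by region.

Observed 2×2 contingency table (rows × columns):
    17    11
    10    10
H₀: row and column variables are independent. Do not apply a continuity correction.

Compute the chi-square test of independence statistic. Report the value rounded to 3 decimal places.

test statistic = 0.544

Row totals [28, 20], col totals [27, 21], n=48
χ² = (17−15.75)²/15.75 + (11−12.25)²/12.25 + (10−11.25)²/11.25 + (10−8.75)²/8.75 = 0.5442
df = 1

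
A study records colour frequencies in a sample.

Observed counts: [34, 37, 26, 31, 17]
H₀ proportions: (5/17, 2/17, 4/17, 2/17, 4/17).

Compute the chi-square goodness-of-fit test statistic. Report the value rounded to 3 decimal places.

n = 145; E_i = n·p_i = [42.65, 17.06, 34.12, 17.06, 34.12]
χ² = (34−42.65)²/42.65 + (37−17.06)²/17.06 + (26−34.12)²/34.12 + (31−17.06)²/17.06 + (17−34.12)²/34.12 = 46.9769
df = 4

test statistic = 46.977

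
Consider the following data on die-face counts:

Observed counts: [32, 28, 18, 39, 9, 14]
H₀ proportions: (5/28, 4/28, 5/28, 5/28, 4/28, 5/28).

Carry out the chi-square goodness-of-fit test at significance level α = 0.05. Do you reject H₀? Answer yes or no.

n = 140; E_i = n·p_i = [25.00, 20.00, 25.00, 25.00, 20.00, 25.00]
χ² = (32−25.00)²/25.00 + (28−20.00)²/20.00 + (18−25.00)²/25.00 + (39−25.00)²/25.00 + (9−20.00)²/20.00 + (14−25.00)²/25.00 = 25.8500
df = 5
p-value (upper-tail) = 0.00010
At α=0.05: p < α → reject H₀

reject H₀: yes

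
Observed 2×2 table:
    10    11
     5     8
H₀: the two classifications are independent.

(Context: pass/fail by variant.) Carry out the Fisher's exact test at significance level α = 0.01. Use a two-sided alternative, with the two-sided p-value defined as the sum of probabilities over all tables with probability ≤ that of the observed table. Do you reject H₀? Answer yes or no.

Margins: r₁=21, r₂=13, c₁=15, c₂=19, n=34
p_obs = C(21,10)·C(13,5)/C(34,15); sum pmf over tables with pmf ≤ p_obs
p-value (two-sided) = 0.72824
At α=0.01: p ≥ α → fail to reject H₀

reject H₀: no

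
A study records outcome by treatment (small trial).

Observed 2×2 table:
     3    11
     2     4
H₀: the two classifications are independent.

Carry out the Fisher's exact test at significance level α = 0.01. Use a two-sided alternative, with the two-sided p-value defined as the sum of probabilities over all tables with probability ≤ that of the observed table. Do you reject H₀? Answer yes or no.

reject H₀: no

Margins: r₁=14, r₂=6, c₁=5, c₂=15, n=20
p_obs = C(14,3)·C(6,2)/C(20,5); sum pmf over tables with pmf ≤ p_obs
p-value (two-sided) = 0.61262
At α=0.01: p ≥ α → fail to reject H₀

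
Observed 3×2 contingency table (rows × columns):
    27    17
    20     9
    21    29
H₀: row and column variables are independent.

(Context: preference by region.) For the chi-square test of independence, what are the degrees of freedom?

df = (r−1)(c−1) = (3−1)·(2−1) = 2

degrees of freedom = 2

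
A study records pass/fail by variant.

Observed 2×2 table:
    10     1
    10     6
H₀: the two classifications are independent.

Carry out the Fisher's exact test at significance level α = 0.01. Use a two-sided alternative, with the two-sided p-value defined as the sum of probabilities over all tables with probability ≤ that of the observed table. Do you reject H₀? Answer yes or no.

Margins: r₁=11, r₂=16, c₁=20, c₂=7, n=27
p_obs = C(11,10)·C(16,10)/C(27,20); sum pmf over tables with pmf ≤ p_obs
p-value (two-sided) = 0.18320
At α=0.01: p ≥ α → fail to reject H₀

reject H₀: no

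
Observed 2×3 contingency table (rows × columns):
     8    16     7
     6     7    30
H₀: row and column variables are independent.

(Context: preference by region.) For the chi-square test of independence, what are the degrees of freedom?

df = (r−1)(c−1) = (2−1)·(3−1) = 2

degrees of freedom = 2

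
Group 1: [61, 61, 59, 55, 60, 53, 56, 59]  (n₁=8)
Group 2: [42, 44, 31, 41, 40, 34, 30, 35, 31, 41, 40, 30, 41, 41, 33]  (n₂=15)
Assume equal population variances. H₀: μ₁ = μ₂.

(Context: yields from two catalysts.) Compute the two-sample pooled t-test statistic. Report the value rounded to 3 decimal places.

test statistic = 10.799

x̄₁=58.000, s₁=2.976, n₁=8
x̄₂=36.933, s₂=5.035, n₂=15
s_p² = [7·2.976² + 14·5.035²]/21 = 19.8540
SE = √(s_p²·(1/8+1/15)) = 1.9507
t = (58.000−36.933)/1.9507 = 10.7994
df = 21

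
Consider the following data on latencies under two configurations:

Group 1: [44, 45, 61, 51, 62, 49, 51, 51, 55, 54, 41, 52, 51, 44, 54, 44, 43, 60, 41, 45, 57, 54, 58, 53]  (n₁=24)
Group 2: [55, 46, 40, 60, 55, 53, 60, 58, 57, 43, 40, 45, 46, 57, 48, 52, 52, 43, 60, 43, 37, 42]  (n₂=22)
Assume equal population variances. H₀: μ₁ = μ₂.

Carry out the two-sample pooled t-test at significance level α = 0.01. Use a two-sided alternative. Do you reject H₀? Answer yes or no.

x̄₁=50.833, s₁=6.329, n₁=24
x̄₂=49.636, s₂=7.455, n₂=22
s_p² = [23·6.329² + 21·7.455²]/44 = 47.4642
SE = √(s_p²·(1/24+1/22)) = 2.0335
t = (50.833−49.636)/2.0335 = 0.5886
df = 44
p-value (two-sided) = 0.55912
At α=0.01: p ≥ α → fail to reject H₀

reject H₀: no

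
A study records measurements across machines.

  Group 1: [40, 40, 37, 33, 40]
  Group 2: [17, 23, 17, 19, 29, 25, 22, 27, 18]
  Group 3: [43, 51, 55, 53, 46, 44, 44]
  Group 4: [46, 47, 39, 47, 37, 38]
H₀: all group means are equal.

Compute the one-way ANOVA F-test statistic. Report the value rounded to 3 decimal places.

Group means [38.00, 21.89, 48.00, 42.33], grand mean 36.185
SSB = Σnᵢ(x̄ᵢ−x̄)² = 3059.852; SSW = ΣΣ(x−x̄ᵢ)² = 456.222
MSB = 3059.852/3 = 1019.9506; MSW = 456.222/23 = 19.8357
F = MSB/MSW = 51.4198
df = (3, 23)

test statistic = 51.420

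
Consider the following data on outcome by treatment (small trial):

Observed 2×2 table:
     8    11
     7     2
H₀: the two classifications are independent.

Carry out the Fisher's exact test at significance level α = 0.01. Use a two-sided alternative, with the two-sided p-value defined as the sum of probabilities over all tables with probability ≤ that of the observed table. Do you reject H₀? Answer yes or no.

Margins: r₁=19, r₂=9, c₁=15, c₂=13, n=28
p_obs = C(19,8)·C(9,7)/C(28,15); sum pmf over tables with pmf ≤ p_obs
p-value (two-sided) = 0.11449
At α=0.01: p ≥ α → fail to reject H₀

reject H₀: no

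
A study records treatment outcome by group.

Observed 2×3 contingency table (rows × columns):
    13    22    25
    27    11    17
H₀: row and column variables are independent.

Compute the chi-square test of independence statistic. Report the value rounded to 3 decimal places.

test statistic = 9.892

Row totals [60, 55], col totals [40, 33, 42], n=115
χ² = (13−20.87)²/20.87 + (22−17.22)²/17.22 + (25−21.91)²/21.91 + (27−19.13)²/19.13 + (11−15.78)²/15.78 + (17−20.09)²/20.09 = 9.8918
df = 2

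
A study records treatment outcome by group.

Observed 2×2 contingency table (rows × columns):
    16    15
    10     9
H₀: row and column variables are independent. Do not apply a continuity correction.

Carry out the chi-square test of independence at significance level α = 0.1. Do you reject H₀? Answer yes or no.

reject H₀: no

Row totals [31, 19], col totals [26, 24], n=50
χ² = (16−16.12)²/16.12 + (15−14.88)²/14.88 + (10−9.88)²/9.88 + (9−9.12)²/9.12 = 0.0049
df = 1
p-value (upper-tail) = 0.94421
At α=0.1: p ≥ α → fail to reject H₀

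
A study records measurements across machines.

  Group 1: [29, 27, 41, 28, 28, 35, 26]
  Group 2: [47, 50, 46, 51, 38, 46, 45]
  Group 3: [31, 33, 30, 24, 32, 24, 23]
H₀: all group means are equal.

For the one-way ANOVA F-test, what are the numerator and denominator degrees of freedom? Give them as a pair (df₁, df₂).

k = 3 groups, N = 21 total
df = (k−1, N−k) = (3−1, 21−3) = (2, 18)

degrees of freedom = [2, 18]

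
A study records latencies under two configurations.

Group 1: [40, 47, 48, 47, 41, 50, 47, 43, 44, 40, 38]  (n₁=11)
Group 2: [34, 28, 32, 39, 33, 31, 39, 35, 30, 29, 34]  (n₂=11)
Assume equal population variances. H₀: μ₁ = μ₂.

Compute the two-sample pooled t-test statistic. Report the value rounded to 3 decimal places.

test statistic = 6.777

x̄₁=44.091, s₁=3.961, n₁=11
x̄₂=33.091, s₂=3.646, n₂=11
s_p² = [10·3.961² + 10·3.646²]/20 = 14.4909
SE = √(s_p²·(1/11+1/11)) = 1.6232
t = (44.091−33.091)/1.6232 = 6.7768
df = 20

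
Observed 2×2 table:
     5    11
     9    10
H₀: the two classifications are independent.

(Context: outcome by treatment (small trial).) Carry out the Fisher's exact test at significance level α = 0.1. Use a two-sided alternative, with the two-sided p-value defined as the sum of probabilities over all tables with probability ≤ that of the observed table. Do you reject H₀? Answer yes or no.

Margins: r₁=16, r₂=19, c₁=14, c₂=21, n=35
p_obs = C(16,5)·C(19,9)/C(35,14); sum pmf over tables with pmf ≤ p_obs
p-value (two-sided) = 0.49064
At α=0.1: p ≥ α → fail to reject H₀

reject H₀: no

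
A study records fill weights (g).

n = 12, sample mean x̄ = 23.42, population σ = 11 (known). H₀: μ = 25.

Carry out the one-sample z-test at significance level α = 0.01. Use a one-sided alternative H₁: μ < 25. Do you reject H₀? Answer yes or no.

reject H₀: no

SE = σ/√n = 11/√12 = 3.1754
z = (x̄−μ₀)/SE = (23.42−25)/3.1754 = -0.4976
p-value (one-sided, H₁ less) = 0.30939
At α=0.01: p ≥ α → fail to reject H₀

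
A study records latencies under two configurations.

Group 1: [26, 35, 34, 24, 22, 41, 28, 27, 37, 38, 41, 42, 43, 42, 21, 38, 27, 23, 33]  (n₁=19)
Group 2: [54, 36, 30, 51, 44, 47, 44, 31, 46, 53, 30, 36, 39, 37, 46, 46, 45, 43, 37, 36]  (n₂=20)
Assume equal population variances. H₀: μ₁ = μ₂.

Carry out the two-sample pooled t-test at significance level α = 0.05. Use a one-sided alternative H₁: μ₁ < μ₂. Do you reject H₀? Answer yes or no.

reject H₀: yes

x̄₁=32.737, s₁=7.644, n₁=19
x̄₂=41.550, s₂=7.287, n₂=20
s_p² = [18·7.644² + 19·7.287²]/37 = 55.6928
SE = √(s_p²·(1/19+1/20)) = 2.3908
t = (32.737−41.550)/2.3908 = -3.6863
df = 37
p-value (one-sided, H₁ less) = 0.00036
At α=0.05: p < α → reject H₀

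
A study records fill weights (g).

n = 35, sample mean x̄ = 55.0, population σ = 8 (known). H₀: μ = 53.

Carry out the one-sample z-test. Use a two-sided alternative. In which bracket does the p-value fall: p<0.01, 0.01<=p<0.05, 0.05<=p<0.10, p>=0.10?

p-value bracket: p>=0.10

SE = σ/√n = 8/√35 = 1.3522
z = (x̄−μ₀)/SE = (55.0−53)/1.3522 = 1.4790
p-value (two-sided) = 0.13913
→ bracket: p>=0.10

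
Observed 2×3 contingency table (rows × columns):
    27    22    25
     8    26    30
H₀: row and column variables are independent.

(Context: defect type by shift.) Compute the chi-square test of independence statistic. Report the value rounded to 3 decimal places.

Row totals [74, 64], col totals [35, 48, 55], n=138
χ² = (27−18.77)²/18.77 + (22−25.74)²/25.74 + (25−29.49)²/29.49 + (8−16.23)²/16.23 + (26−22.26)²/22.26 + (30−25.51)²/25.51 = 10.4323
df = 2

test statistic = 10.432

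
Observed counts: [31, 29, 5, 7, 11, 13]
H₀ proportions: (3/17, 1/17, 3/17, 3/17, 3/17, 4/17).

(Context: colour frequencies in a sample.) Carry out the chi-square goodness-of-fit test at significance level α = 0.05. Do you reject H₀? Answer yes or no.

reject H₀: yes

n = 96; E_i = n·p_i = [16.94, 5.65, 16.94, 16.94, 16.94, 22.59]
χ² = (31−16.94)²/16.94 + (29−5.65)²/5.65 + (5−16.94)²/16.94 + (7−16.94)²/16.94 + (11−16.94)²/16.94 + (13−22.59)²/22.59 = 128.6450
df = 5
p-value (upper-tail) = 0.00000
At α=0.05: p < α → reject H₀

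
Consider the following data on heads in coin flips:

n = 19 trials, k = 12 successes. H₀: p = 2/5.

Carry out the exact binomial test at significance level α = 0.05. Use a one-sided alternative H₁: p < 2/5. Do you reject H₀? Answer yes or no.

reject H₀: no

Exact binomial: n=19, k=12, p₀=2/5=0.4000
P(X≤12) from Σ C(n,i)·p₀^i·(1−p₀)^(n−i)
p-value (one-sided, H₁ less) = 0.98844
At α=0.05: p ≥ α → fail to reject H₀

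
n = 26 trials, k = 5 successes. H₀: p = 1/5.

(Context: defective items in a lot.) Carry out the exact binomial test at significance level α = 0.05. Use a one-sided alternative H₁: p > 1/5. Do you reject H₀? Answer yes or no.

Exact binomial: n=26, k=5, p₀=1/5=0.2000
P(X≥5) from Σ C(n,i)·p₀^i·(1−p₀)^(n−i)
p-value (one-sided, H₁ greater) = 0.61666
At α=0.05: p ≥ α → fail to reject H₀

reject H₀: no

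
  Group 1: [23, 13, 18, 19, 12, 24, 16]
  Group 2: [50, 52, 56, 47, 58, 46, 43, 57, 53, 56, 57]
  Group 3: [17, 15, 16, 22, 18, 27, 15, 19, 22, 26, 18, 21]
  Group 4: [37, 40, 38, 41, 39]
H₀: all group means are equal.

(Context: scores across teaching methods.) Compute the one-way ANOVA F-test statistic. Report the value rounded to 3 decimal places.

Group means [17.86, 52.27, 19.67, 39.00], grand mean 32.314
SSB = Σnᵢ(x̄ᵢ−x̄)² = 7987.837; SSW = ΣΣ(x−x̄ᵢ)² = 577.706
MSB = 7987.837/3 = 2662.6124; MSW = 577.706/31 = 18.6357
F = MSB/MSW = 142.8772
df = (3, 31)

test statistic = 142.877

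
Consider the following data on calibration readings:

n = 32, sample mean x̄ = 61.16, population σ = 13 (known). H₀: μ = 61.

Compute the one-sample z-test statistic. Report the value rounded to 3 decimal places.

SE = σ/√n = 13/√32 = 2.2981
z = (x̄−μ₀)/SE = (61.16−61)/2.2981 = 0.0696

test statistic = 0.070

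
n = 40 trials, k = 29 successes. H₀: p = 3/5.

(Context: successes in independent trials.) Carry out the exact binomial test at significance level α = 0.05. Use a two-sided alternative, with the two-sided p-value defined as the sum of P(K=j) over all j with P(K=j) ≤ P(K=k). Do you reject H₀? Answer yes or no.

Exact binomial: n=40, k=29, p₀=3/5=0.6000
P(X=j) = C(n,j)·p₀^j·(1−p₀)^(n−j); p = Σ P(X=j) over j with P(X=j) ≤ P(X=29)
p-value (two-sided) = 0.14530
At α=0.05: p ≥ α → fail to reject H₀

reject H₀: no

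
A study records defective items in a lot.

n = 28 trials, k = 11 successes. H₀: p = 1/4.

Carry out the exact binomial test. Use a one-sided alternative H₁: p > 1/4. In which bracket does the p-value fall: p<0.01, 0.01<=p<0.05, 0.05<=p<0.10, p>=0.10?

p-value bracket: 0.05<=p<0.10

Exact binomial: n=28, k=11, p₀=1/4=0.2500
P(X≥11) from Σ C(n,i)·p₀^i·(1−p₀)^(n−i)
p-value (one-sided, H₁ greater) = 0.06790
→ bracket: 0.05<=p<0.10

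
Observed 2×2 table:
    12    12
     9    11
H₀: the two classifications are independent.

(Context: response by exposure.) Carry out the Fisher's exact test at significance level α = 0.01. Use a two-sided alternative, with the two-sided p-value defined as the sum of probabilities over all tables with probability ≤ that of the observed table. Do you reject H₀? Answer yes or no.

Margins: r₁=24, r₂=20, c₁=21, c₂=23, n=44
p_obs = C(24,12)·C(20,9)/C(44,21); sum pmf over tables with pmf ≤ p_obs
p-value (two-sided) = 0.77086
At α=0.01: p ≥ α → fail to reject H₀

reject H₀: no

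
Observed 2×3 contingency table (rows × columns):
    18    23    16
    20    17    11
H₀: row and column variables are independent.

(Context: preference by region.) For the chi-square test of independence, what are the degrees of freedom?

df = (r−1)(c−1) = (2−1)·(3−1) = 2

degrees of freedom = 2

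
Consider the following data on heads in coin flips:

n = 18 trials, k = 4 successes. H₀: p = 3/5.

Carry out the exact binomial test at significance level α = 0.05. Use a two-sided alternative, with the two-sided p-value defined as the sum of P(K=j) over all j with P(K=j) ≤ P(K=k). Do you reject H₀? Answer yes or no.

Exact binomial: n=18, k=4, p₀=3/5=0.6000
P(X=j) = C(n,j)·p₀^j·(1−p₀)^(n−j); p = Σ P(X=j) over j with P(X=j) ≤ P(X=4)
p-value (two-sided) = 0.00138
At α=0.05: p < α → reject H₀

reject H₀: yes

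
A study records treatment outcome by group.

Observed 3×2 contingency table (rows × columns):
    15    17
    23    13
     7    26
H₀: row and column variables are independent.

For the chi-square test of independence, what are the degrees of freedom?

df = (r−1)(c−1) = (3−1)·(2−1) = 2

degrees of freedom = 2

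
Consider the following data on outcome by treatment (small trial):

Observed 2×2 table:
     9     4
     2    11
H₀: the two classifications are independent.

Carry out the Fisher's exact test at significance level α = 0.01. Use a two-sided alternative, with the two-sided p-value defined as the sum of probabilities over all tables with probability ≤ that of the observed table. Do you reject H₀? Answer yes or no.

Margins: r₁=13, r₂=13, c₁=11, c₂=15, n=26
p_obs = C(13,9)·C(13,2)/C(26,11); sum pmf over tables with pmf ≤ p_obs
p-value (two-sided) = 0.01542
At α=0.01: p ≥ α → fail to reject H₀

reject H₀: no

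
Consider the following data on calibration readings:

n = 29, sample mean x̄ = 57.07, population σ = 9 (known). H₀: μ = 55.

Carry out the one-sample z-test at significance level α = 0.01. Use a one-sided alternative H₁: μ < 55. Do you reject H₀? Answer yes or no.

reject H₀: no

SE = σ/√n = 9/√29 = 1.6713
z = (x̄−μ₀)/SE = (57.07−55)/1.6713 = 1.2386
p-value (one-sided, H₁ less) = 0.89225
At α=0.01: p ≥ α → fail to reject H₀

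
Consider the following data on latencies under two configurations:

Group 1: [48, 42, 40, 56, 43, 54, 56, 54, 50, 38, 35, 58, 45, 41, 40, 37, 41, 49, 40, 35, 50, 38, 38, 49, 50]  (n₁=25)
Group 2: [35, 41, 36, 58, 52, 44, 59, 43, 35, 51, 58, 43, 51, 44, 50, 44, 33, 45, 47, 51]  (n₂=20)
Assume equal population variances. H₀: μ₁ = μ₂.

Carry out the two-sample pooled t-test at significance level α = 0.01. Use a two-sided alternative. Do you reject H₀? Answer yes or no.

reject H₀: no

x̄₁=45.080, s₁=7.129, n₁=25
x̄₂=46.000, s₂=7.787, n₂=20
s_p² = [24·7.129² + 19·7.787²]/43 = 55.1591
SE = √(s_p²·(1/25+1/20)) = 2.2281
t = (45.080−46.000)/2.2281 = -0.4129
df = 43
p-value (two-sided) = 0.68172
At α=0.01: p ≥ α → fail to reject H₀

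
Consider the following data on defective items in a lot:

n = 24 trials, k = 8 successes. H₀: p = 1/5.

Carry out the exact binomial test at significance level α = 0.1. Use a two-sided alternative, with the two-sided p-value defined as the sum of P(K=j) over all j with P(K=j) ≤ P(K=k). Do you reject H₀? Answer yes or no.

reject H₀: no

Exact binomial: n=24, k=8, p₀=1/5=0.2000
P(X=j) = C(n,j)·p₀^j·(1−p₀)^(n−j); p = Σ P(X=j) over j with P(X=j) ≤ P(X=8)
p-value (two-sided) = 0.12223
At α=0.1: p ≥ α → fail to reject H₀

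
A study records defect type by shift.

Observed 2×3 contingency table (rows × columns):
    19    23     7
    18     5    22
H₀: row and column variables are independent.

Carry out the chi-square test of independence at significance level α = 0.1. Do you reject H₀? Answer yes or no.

reject H₀: yes

Row totals [49, 45], col totals [37, 28, 29], n=94
χ² = (19−19.29)²/19.29 + (23−14.60)²/14.60 + (7−15.12)²/15.12 + (18−17.71)²/17.71 + (5−13.40)²/13.40 + (22−13.88)²/13.88 = 19.2217
df = 2
p-value (upper-tail) = 0.00007
At α=0.1: p < α → reject H₀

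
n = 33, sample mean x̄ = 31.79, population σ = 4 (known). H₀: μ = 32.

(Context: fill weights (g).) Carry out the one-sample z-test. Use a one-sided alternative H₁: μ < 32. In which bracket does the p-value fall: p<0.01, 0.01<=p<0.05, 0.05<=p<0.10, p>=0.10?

p-value bracket: p>=0.10

SE = σ/√n = 4/√33 = 0.6963
z = (x̄−μ₀)/SE = (31.79−32)/0.6963 = -0.3016
p-value (one-sided, H₁ less) = 0.38148
→ bracket: p>=0.10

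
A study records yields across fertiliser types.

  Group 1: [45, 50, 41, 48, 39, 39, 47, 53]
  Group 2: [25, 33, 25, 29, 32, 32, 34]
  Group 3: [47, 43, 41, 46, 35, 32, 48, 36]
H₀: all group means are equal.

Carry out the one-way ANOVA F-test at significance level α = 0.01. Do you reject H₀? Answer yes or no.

reject H₀: yes

Group means [45.25, 30.00, 41.00], grand mean 39.130
SSB = Σnᵢ(x̄ᵢ−x̄)² = 911.109; SSW = ΣΣ(x−x̄ᵢ)² = 529.500
MSB = 911.109/2 = 455.5543; MSW = 529.500/20 = 26.4750
F = MSB/MSW = 17.2070
df = (2, 20)
p-value (upper-tail) = 0.00004
At α=0.01: p < α → reject H₀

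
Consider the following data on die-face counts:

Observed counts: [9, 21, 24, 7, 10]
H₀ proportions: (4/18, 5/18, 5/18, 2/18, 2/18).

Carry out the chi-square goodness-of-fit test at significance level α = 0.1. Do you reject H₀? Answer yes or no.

n = 71; E_i = n·p_i = [15.78, 19.72, 19.72, 7.89, 7.89]
χ² = (9−15.78)²/15.78 + (21−19.72)²/19.72 + (24−19.72)²/19.72 + (7−7.89)²/7.89 + (10−7.89)²/7.89 = 4.5873
df = 4
p-value (upper-tail) = 0.33232
At α=0.1: p ≥ α → fail to reject H₀

reject H₀: no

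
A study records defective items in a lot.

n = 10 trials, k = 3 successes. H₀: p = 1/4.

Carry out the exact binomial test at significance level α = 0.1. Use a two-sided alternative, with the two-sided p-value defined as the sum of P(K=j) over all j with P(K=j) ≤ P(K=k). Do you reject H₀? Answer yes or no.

reject H₀: no

Exact binomial: n=10, k=3, p₀=1/4=0.2500
P(X=j) = C(n,j)·p₀^j·(1−p₀)^(n−j); p = Σ P(X=j) over j with P(X=j) ≤ P(X=3)
p-value (two-sided) = 0.71843
At α=0.1: p ≥ α → fail to reject H₀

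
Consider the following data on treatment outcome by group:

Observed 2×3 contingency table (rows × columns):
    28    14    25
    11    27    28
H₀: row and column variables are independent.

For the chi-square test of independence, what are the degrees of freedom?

degrees of freedom = 2

df = (r−1)(c−1) = (2−1)·(3−1) = 2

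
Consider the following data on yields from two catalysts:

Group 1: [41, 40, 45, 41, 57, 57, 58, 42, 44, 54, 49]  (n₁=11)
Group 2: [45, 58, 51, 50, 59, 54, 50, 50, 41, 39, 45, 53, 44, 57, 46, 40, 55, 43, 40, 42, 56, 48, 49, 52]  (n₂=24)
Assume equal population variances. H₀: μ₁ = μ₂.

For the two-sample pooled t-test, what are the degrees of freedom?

df = n₁ + n₂ − 2 = 11 + 24 − 2 = 33

degrees of freedom = 33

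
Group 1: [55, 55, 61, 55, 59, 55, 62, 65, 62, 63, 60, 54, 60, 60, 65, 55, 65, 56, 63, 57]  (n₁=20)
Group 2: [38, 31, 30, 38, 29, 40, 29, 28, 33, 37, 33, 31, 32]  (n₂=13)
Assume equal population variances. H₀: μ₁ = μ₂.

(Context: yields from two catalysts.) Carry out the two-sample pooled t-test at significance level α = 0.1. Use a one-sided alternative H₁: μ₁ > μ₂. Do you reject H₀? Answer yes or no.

x̄₁=59.350, s₁=3.843, n₁=20
x̄₂=33.000, s₂=3.979, n₂=13
s_p² = [19·3.843² + 12·3.979²]/31 = 15.1790
SE = √(s_p²·(1/20+1/13)) = 1.3880
t = (59.350−33.000)/1.3880 = 18.9840
df = 31
p-value (one-sided, H₁ greater) = 0.00000
At α=0.1: p < α → reject H₀

reject H₀: yes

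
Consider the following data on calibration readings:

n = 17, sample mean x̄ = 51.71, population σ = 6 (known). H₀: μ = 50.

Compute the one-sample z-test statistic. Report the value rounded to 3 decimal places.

SE = σ/√n = 6/√17 = 1.4552
z = (x̄−μ₀)/SE = (51.71−50)/1.4552 = 1.1751

test statistic = 1.175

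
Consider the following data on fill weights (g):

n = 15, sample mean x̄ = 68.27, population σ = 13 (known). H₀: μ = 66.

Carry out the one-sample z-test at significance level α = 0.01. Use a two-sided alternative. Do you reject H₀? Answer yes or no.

SE = σ/√n = 13/√15 = 3.3566
z = (x̄−μ₀)/SE = (68.27−66)/3.3566 = 0.6763
p-value (two-sided) = 0.49886
At α=0.01: p ≥ α → fail to reject H₀

reject H₀: no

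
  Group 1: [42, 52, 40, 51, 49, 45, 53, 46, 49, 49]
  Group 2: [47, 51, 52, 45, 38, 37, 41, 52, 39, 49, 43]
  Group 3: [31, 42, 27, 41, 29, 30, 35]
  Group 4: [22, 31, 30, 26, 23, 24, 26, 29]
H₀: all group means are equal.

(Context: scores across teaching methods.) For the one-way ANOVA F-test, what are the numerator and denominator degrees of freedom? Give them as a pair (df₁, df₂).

degrees of freedom = [3, 32]

k = 4 groups, N = 36 total
df = (k−1, N−k) = (4−1, 36−4) = (3, 32)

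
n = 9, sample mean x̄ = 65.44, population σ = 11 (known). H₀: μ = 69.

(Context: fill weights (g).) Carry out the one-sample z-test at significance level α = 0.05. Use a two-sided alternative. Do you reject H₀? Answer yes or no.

reject H₀: no

SE = σ/√n = 11/√9 = 3.6667
z = (x̄−μ₀)/SE = (65.44−69)/3.6667 = -0.9709
p-value (two-sided) = 0.33159
At α=0.05: p ≥ α → fail to reject H₀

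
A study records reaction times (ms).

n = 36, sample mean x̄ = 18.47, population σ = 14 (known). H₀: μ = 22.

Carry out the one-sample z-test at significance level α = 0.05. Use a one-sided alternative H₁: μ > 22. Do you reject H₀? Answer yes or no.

reject H₀: no

SE = σ/√n = 14/√36 = 2.3333
z = (x̄−μ₀)/SE = (18.47−22)/2.3333 = -1.5129
p-value (one-sided, H₁ greater) = 0.93484
At α=0.05: p ≥ α → fail to reject H₀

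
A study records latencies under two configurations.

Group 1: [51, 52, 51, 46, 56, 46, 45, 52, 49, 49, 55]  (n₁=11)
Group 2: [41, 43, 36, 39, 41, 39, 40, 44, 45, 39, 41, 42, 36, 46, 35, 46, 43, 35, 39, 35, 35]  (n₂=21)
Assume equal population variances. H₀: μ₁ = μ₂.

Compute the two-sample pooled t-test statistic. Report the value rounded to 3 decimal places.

test statistic = 7.458

x̄₁=50.182, s₁=3.601, n₁=11
x̄₂=40.000, s₂=3.701, n₂=21
s_p² = [10·3.601² + 20·3.701²]/30 = 13.4545
SE = √(s_p²·(1/11+1/21)) = 1.3652
t = (50.182−40.000)/1.3652 = 7.4580
df = 30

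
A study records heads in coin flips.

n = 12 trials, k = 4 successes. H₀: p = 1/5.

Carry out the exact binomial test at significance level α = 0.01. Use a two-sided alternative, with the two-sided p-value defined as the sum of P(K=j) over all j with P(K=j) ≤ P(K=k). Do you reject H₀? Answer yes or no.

reject H₀: no

Exact binomial: n=12, k=4, p₀=1/5=0.2000
P(X=j) = C(n,j)·p₀^j·(1−p₀)^(n−j); p = Σ P(X=j) over j with P(X=j) ≤ P(X=4)
p-value (two-sided) = 0.27415
At α=0.01: p ≥ α → fail to reject H₀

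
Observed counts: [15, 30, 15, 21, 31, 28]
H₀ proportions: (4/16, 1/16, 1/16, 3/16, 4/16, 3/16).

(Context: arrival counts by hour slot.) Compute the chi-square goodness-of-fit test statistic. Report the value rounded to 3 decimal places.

test statistic = 69.124

n = 140; E_i = n·p_i = [35.00, 8.75, 8.75, 26.25, 35.00, 26.25]
χ² = (15−35.00)²/35.00 + (30−8.75)²/8.75 + (15−8.75)²/8.75 + (21−26.25)²/26.25 + (31−35.00)²/35.00 + (28−26.25)²/26.25 = 69.1238
df = 5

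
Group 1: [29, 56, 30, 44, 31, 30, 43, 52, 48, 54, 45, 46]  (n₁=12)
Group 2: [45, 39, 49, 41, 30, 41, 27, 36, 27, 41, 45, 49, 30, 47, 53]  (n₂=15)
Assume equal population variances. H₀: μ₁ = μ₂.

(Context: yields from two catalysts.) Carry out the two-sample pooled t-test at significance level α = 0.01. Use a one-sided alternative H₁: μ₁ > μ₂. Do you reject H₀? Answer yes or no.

x̄₁=42.333, s₁=9.921, n₁=12
x̄₂=40.000, s₂=8.401, n₂=15
s_p² = [11·9.921² + 14·8.401²]/25 = 82.8267
SE = √(s_p²·(1/12+1/15)) = 3.5248
t = (42.333−40.000)/3.5248 = 0.6620
df = 25
p-value (one-sided, H₁ greater) = 0.25702
At α=0.01: p ≥ α → fail to reject H₀

reject H₀: no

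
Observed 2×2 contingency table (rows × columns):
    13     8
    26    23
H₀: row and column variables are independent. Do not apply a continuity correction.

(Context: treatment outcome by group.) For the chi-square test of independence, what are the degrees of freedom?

df = (r−1)(c−1) = (2−1)·(2−1) = 1

degrees of freedom = 1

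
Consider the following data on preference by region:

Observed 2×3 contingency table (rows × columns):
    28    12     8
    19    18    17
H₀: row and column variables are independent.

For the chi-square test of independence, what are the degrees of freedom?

degrees of freedom = 2

df = (r−1)(c−1) = (2−1)·(3−1) = 2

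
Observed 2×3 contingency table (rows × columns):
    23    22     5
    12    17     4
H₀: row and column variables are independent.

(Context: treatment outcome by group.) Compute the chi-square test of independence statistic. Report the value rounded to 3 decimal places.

test statistic = 0.759

Row totals [50, 33], col totals [35, 39, 9], n=83
χ² = (23−21.08)²/21.08 + (22−23.49)²/23.49 + (5−5.42)²/5.42 + (12−13.92)²/13.92 + (17−15.51)²/15.51 + (4−3.58)²/3.58 = 0.7592
df = 2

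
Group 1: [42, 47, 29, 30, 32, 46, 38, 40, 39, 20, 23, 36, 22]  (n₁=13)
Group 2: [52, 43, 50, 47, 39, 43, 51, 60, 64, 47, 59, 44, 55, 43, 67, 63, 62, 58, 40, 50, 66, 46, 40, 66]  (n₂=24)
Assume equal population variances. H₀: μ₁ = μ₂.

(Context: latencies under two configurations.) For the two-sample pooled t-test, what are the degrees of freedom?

df = n₁ + n₂ − 2 = 13 + 24 − 2 = 35

degrees of freedom = 35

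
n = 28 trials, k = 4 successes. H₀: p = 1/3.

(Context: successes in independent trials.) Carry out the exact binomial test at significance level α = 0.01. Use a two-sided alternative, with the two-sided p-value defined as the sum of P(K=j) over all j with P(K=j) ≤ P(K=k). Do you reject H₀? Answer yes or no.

Exact binomial: n=28, k=4, p₀=1/3=0.3333
P(X=j) = C(n,j)·p₀^j·(1−p₀)^(n−j); p = Σ P(X=j) over j with P(X=j) ≤ P(X=4)
p-value (two-sided) = 0.04267
At α=0.01: p ≥ α → fail to reject H₀

reject H₀: no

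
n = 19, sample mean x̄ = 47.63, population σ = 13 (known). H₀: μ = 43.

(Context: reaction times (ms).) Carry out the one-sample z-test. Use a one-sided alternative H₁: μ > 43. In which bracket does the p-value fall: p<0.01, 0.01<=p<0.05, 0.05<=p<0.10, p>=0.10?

p-value bracket: 0.05<=p<0.10

SE = σ/√n = 13/√19 = 2.9824
z = (x̄−μ₀)/SE = (47.63−43)/2.9824 = 1.5524
p-value (one-sided, H₁ greater) = 0.06028
→ bracket: 0.05<=p<0.10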